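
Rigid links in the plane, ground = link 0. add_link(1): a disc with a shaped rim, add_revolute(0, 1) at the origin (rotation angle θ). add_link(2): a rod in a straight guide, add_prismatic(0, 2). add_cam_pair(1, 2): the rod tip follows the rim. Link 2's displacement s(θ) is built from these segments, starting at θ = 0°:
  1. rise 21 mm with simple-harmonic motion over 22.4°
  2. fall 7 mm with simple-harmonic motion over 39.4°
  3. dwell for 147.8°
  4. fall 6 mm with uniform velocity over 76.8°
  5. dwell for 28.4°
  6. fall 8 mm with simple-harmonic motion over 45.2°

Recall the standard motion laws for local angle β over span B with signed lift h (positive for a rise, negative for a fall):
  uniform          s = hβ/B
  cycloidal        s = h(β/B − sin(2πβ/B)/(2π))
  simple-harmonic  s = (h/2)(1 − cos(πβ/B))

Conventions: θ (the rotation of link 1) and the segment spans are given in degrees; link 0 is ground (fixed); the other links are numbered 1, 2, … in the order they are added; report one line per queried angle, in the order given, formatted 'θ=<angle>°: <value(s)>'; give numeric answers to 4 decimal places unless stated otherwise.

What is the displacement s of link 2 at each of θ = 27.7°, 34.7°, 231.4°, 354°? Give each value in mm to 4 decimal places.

segment 1 (0° to 22.4°, simple-harmonic, h = 21) is passed completely: s = 0.0000 + (21) = 21.0000
θ = 27.7° falls in segment 2 (22.4° to 61.8°, simple-harmonic, h = -7): β = 27.7 − 22.4 = 5.3°, B = 39.4°; Δs = -7/2·(1 − cos(π·0.1345)) = -0.3079; s = 21.0000 − 0.3079 = 20.6921
θ = 34.7° falls in segment 2 (22.4° to 61.8°, simple-harmonic, h = -7): β = 34.7 − 22.4 = 12.3°, B = 39.4°; Δs = -7/2·(1 − cos(π·0.3122)) = -1.5526; s = 21.0000 − 1.5526 = 19.4474
segment 2 (22.4° to 61.8°, simple-harmonic, h = -7) is passed completely: s = 21.0000 + (-7) = 14.0000
segment 3 (61.8° to 209.6°, dwell): s unchanged at 14.0000
θ = 231.4° falls in segment 4 (209.6° to 286.4°, uniform, h = -6): β = 231.4 − 209.6 = 21.8°, B = 76.8°; Δs = -6·21.8/76.8 = -1.7031; s = 14.0000 − 1.7031 = 12.2969
segment 4 (209.6° to 286.4°, uniform, h = -6) is passed completely: s = 14.0000 + (-6) = 8.0000
segment 5 (286.4° to 314.8°, dwell): s unchanged at 8.0000
θ = 354° falls in segment 6 (314.8° to 360°, simple-harmonic, h = -8): β = 354 − 314.8 = 39.2°, B = 45.2°; Δs = -8/2·(1 − cos(π·0.8673)) = -7.6572; s = 8.0000 − 7.6572 = 0.3428

θ=27.7°: 20.6921
θ=34.7°: 19.4474
θ=231.4°: 12.2969
θ=354°: 0.3428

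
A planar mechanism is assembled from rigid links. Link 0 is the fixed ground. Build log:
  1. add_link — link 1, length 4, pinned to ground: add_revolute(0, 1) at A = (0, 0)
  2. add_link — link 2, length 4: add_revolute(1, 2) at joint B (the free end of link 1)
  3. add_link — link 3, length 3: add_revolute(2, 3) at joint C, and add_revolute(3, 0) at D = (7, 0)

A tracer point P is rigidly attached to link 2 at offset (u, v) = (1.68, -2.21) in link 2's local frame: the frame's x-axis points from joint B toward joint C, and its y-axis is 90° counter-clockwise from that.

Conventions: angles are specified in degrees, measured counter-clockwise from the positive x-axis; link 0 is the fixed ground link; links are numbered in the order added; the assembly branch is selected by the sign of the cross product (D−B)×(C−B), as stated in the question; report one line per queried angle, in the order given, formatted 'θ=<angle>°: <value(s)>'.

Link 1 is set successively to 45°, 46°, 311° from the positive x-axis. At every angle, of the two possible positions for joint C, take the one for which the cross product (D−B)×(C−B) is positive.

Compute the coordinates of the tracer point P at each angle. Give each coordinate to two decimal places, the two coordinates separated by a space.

A=(0,0), D=(7.00,0)
θ=45°: B = A + 4.00·(cos45°, sin45°) = (2.8284, 2.8284)
θ=45°: |BD| = 5.0400
θ=45°: circle(B,4.00) ∩ circle(D,3.00): a=3.2145, h=2.3806
θ=45°:   candidates: C₊=(6.8250,2.9949) cross=11.998; C₋=(4.1530,-0.9459) cross=-11.998
θ=45°:   branch + wants cross > 0 → take C=(6.8250,2.9949) (cross=11.998)
θ=45°: ex = (C−B)/|BC| = (0.9991,0.0416); ey = (-0.0416,0.9991)
θ=45°: P = B + 1.68·ex + -2.21·ey = (4.5989,0.6903)
θ=46°: B = A + 4.00·(cos46°, sin46°) = (2.7786, 2.8774)
θ=46°: |BD| = 5.1087
θ=46°: circle(B,4.00) ∩ circle(D,3.00): a=3.2395, h=2.3465
θ=46°:   candidates: C₊=(6.7770,2.9917) cross=11.987; C₋=(4.1338,-0.8861) cross=-11.987
θ=46°:   branch + wants cross > 0 → take C=(6.7770,2.9917) (cross=11.987)
θ=46°: ex = (C−B)/|BC| = (0.9996,0.0286); ey = (-0.0286,0.9996)
θ=46°: P = B + 1.68·ex + -2.21·ey = (4.5211,0.7163)
θ=311°: B = A + 4.00·(cos311°, sin311°) = (2.6242, -3.0188)
θ=311°: |BD| = 5.3161
θ=311°: circle(B,4.00) ∩ circle(D,3.00): a=3.3164, h=2.2364
θ=311°:   candidates: C₊=(4.0841,0.7053) cross=11.889; C₋=(6.6240,-2.9763) cross=-11.889
θ=311°:   branch + wants cross > 0 → take C=(4.0841,0.7053) (cross=11.889)
θ=311°: ex = (C−B)/|BC| = (0.3650,0.9310); ey = (-0.9310,0.3650)
θ=311°: P = B + 1.68·ex + -2.21·ey = (5.2949,-2.2613)

θ=45°: 4.60 0.69
θ=46°: 4.52 0.72
θ=311°: 5.29 -2.26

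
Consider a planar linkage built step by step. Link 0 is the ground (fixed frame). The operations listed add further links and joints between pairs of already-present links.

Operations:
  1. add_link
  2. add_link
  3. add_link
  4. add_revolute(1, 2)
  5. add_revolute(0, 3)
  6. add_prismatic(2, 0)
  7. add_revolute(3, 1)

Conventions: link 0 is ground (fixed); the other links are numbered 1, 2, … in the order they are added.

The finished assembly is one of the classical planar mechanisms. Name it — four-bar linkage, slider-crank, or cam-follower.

links: 4 (incl. ground); joints: 3 revolute, 1 prismatic, 0 higher (cam) pair, forming one closed loop
4 links, 3 revolutes + 1 prismatic in one loop → slider-crank

slider-crank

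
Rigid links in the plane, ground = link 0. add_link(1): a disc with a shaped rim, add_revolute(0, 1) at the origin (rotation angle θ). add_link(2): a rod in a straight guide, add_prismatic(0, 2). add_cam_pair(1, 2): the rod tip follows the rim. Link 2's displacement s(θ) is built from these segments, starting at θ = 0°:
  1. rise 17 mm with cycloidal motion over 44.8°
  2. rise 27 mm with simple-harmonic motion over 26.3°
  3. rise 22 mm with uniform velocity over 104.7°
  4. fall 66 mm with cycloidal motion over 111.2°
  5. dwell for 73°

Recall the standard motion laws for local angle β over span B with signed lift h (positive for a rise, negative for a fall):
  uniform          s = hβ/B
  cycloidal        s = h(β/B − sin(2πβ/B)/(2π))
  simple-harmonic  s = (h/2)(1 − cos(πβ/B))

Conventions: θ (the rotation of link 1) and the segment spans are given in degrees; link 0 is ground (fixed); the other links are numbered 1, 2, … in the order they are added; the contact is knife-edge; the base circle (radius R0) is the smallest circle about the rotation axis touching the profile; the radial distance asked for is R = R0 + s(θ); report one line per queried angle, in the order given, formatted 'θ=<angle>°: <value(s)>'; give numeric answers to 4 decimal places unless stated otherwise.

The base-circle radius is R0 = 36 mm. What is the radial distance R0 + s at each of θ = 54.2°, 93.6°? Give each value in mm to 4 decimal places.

segment 1 (0° to 44.8°, cycloidal, h = 17) is passed completely: s = 0.0000 + (17) = 17.0000
θ = 54.2° falls in segment 2 (44.8° to 71.1°, simple-harmonic, h = 27): β = 54.2 − 44.8 = 9.4°, B = 26.3°; Δs = 27/2·(1 − cos(π·0.3574)) = 7.6529; s = 17.0000 + 7.6529 = 24.6529
segment 2 (44.8° to 71.1°, simple-harmonic, h = 27) is passed completely: s = 17.0000 + (27) = 44.0000
θ = 93.6° falls in segment 3 (71.1° to 175.8°, uniform, h = 22): β = 93.6 − 71.1 = 22.5°, B = 104.7°; Δs = 22·22.5/104.7 = 4.7278; s = 44.0000 + 4.7278 = 48.7278
θ=54.2°: R = R0 + s = 36 + 24.6529 = 60.6529
θ=93.6°: R = R0 + s = 36 + 48.7278 = 84.7278

θ=54.2°: 60.6529
θ=93.6°: 84.7278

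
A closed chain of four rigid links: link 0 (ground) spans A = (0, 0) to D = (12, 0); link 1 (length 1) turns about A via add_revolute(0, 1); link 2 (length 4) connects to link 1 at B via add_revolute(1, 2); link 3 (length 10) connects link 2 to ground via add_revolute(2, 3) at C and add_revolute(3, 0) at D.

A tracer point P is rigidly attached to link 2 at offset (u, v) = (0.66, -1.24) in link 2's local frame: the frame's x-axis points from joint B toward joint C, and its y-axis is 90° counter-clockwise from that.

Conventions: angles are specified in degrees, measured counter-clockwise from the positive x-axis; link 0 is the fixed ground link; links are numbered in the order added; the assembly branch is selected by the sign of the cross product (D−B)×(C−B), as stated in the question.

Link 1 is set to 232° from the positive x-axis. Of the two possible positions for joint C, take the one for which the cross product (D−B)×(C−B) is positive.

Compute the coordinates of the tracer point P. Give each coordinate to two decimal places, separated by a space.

A=(0,0), D=(12.00,0)
B = A + 1.00·(cos232°, sin232°) = (-0.6157, -0.7880)
|BD| = 12.6402
circle(B,4.00) ∩ circle(D,10.00): a=2.9974, h=2.6487
  candidates: C₊=(2.2108,2.0424) cross=33.480; C₋=(2.5410,-3.2447) cross=-33.480
  branch + wants cross > 0 → take C=(2.2108,2.0424) (cross=33.480)
ex = (C−B)/|BC| = (0.7066,0.7076); ey = (-0.7076,0.7066)
P = B + 0.66·ex + -1.24·ey = (0.7281,-1.1972)

0.73 -1.20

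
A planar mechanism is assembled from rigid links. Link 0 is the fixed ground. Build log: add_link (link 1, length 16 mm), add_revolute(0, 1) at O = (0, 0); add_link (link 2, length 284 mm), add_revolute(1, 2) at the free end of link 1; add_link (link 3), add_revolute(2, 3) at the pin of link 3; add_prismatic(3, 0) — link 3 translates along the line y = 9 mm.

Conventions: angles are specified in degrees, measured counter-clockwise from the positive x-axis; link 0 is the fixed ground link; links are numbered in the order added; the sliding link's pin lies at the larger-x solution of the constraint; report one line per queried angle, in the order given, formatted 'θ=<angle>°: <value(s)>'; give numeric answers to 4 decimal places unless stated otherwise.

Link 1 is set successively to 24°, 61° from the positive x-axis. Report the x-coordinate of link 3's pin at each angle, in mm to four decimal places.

geometry: r = 16 mm, L = 284 mm, e = 9 mm
θ=24°: crank pin P = (r cos θ, r sin θ) = (14.616727, 6.507786)
θ=24°: h = r sin θ − e = 6.507786 − 9 = -2.492214
θ=24°: x = r cos θ + √(L² − h²) = 14.616727 + 283.989065 = 298.605792
θ=61°: crank pin P = (r cos θ, r sin θ) = (7.756954, 13.993915)
θ=61°: h = r sin θ − e = 13.993915 − 9 = 4.993915
θ=61°: x = r cos θ + √(L² − h²) = 7.756954 + 283.956090 = 291.713044

θ=24°: 298.6058
θ=61°: 291.7130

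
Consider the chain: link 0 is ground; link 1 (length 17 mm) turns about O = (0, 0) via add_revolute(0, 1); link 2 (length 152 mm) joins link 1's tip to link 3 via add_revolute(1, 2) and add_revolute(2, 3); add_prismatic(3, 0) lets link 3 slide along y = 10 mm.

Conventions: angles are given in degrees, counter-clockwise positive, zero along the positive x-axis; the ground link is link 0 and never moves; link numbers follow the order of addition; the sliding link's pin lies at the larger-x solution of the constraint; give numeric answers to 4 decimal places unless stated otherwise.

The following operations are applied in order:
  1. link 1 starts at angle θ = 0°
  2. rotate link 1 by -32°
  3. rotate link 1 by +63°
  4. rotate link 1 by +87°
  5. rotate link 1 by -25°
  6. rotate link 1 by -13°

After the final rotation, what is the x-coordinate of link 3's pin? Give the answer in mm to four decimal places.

geometry: r = 17 mm, L = 152 mm, e = 10 mm; θ starts at 0°
rotate link 1 by -32°: θ ← 0° -32° = -32°
rotate link 1 by +63°: θ ← -32° +63° = 31°
rotate link 1 by +87°: θ ← 31° +87° = 118°
rotate link 1 by -25°: θ ← 118° -25° = 93°
rotate link 1 by -13°: θ ← 93° -13° = 80°
crank pin P = (r cos θ, r sin θ) = (2.952019, 16.741732)
h = r sin θ − e = 16.741732 − 10 = 6.741732
x = r cos θ + √(L² − h²) = 2.952019 + 151.850417 = 154.802436

154.8024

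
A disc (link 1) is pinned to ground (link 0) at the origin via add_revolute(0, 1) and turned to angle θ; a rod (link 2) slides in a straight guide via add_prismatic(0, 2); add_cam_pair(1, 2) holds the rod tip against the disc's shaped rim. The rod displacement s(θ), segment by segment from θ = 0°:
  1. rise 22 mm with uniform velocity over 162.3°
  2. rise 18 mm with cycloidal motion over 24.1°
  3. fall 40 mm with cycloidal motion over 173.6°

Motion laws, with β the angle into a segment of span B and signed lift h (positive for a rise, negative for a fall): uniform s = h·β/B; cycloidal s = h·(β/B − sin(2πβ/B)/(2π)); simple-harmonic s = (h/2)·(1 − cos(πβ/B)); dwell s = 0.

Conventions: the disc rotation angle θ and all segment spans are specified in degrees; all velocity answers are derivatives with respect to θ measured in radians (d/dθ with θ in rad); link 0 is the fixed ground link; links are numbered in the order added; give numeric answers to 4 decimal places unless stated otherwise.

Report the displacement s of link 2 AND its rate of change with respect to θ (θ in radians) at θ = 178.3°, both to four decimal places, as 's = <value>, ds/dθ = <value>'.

segment 1 (0° to 162.3°, uniform, h = 22) is passed completely: s = 0.0000 + (22) = 22.0000
θ = 178.3° falls in segment 2 (162.3° to 186.4°, cycloidal, h = 18): β = 178.3 − 162.3 = 16°, B = 24.1°; Δs = 18·(0.6639 − sin(2π·0.6639)/(2π)) = 14.4059; s = 22.0000 + 14.4059 = 36.4059
velocity in seg [162.3°–186.4°] (cycloidal), θ in radians: β = 16° = 0.2793 rad, B = 24.1° = 0.4206 rad; ds/dθ = (h/B)(1 − cos(2πβ/B)) = (18/0.4206)(1 − cos(2π·0.6639)) = 64.831168 mm/rad

s = 36.4059, ds/dθ = 64.8312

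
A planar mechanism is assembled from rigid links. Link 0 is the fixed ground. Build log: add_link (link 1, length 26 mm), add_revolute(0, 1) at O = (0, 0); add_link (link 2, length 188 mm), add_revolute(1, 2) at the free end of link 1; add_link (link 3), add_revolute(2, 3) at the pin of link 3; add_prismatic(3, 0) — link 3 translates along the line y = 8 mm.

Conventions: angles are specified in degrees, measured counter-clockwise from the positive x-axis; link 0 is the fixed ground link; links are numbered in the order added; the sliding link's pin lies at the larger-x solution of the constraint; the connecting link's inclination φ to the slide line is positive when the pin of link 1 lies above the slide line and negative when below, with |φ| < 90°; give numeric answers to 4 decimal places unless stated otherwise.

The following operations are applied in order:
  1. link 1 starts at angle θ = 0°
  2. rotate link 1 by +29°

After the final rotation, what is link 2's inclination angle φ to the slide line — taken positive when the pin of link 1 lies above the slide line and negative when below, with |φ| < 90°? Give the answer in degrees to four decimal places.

geometry: r = 26 mm, L = 188 mm, e = 8 mm; θ starts at 0°
rotate link 1 by +29°: θ ← 0° +29° = 29°
h = r sin θ − e = 12.605050 − 8 = 4.605050
sin φ = h / L = 4.605050 / 188 = 0.02449495
φ = arcsin(0.02449495) = 1.403597°

1.4036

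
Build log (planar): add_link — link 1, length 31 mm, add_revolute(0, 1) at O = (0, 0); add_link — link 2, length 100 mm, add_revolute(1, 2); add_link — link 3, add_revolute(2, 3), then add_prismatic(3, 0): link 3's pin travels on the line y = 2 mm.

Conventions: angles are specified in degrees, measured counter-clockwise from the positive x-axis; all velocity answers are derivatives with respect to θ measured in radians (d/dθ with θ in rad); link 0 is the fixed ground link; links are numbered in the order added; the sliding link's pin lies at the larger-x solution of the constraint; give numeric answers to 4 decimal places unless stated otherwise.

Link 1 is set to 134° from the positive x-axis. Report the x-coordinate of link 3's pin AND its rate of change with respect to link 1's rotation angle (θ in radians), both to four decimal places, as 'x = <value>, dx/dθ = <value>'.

geometry: r = 31 mm, L = 100 mm, e = 2 mm
crank pin P = (r cos θ, r sin θ) = (-21.534409, 22.299534)
h = r sin θ − e = 22.299534 − 2 = 20.299534
x = r cos θ + √(L² − h²) = -21.534409 + 97.917970 = 76.383561
dx/dθ = −r sin θ − h·r cos θ/√(L² − h²) (θ in radians; h = 20.299534) = -17.835200

x = 76.3836, dx/dθ = -17.8352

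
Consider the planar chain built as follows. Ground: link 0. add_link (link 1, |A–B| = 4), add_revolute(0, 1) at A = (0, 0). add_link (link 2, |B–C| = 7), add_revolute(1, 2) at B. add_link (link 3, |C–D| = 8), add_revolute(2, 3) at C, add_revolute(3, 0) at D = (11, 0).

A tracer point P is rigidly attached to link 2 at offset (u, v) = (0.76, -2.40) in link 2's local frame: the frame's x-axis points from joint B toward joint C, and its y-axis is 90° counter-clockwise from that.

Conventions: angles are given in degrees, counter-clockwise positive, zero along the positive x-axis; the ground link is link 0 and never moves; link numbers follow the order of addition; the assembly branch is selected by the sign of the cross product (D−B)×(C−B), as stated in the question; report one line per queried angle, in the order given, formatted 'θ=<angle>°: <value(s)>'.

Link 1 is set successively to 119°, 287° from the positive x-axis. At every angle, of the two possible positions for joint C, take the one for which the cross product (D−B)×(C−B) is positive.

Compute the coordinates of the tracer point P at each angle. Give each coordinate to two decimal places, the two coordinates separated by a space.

A=(0,0), D=(11.00,0)
θ=119°: B = A + 4.00·(cos119°, sin119°) = (-1.9392, 3.4985)
θ=119°: |BD| = 13.4039
θ=119°: circle(B,7.00) ∩ circle(D,8.00): a=6.1424, h=3.3572
θ=119°:   candidates: C₊=(4.8665,5.1362) cross=45.000; C₋=(3.1140,-1.3456) cross=-45.000
θ=119°:   branch + wants cross > 0 → take C=(4.8665,5.1362) (cross=45.000)
θ=119°: ex = (C−B)/|BC| = (0.9722,0.2340); ey = (-0.2340,0.9722)
θ=119°: P = B + 0.76·ex + -2.40·ey = (-0.6388,1.3429)
θ=287°: B = A + 4.00·(cos287°, sin287°) = (1.1695, -3.8252)
θ=287°: |BD| = 10.5485
θ=287°: circle(B,7.00) ∩ circle(D,8.00): a=4.5633, h=5.3082
θ=287°:   candidates: C₊=(3.4972,2.7764) cross=55.993; C₋=(7.3470,-7.1173) cross=-55.993
θ=287°:   branch + wants cross > 0 → take C=(3.4972,2.7764) (cross=55.993)
θ=287°: ex = (C−B)/|BC| = (0.3325,0.9431); ey = (-0.9431,0.3325)
θ=287°: P = B + 0.76·ex + -2.40·ey = (3.6856,-3.9066)

θ=119°: -0.64 1.34
θ=287°: 3.69 -3.91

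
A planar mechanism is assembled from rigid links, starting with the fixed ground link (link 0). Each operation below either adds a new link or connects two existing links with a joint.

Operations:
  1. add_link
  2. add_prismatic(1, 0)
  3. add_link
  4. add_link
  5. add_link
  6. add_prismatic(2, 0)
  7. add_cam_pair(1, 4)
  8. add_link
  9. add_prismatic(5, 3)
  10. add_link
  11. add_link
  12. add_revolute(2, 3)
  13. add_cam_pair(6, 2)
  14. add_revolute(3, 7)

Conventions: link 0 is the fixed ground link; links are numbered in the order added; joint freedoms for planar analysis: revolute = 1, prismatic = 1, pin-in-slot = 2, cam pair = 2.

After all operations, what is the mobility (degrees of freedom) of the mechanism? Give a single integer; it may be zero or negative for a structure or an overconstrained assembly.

link 0 = ground. State L|J1|J2 = 1|0|0
+link1  2|0|0
P(1,0) f=1→J1  2|1|0
+link2  3|1|0
+link3  4|1|0
+link4  5|1|0
P(2,0) f=1→J1  5|2|0
C(1,4) f=2→J2  5|2|1
+link5  6|2|1
P(5,3) f=1→J1  6|3|1
+link6  7|3|1
+link7  8|3|1
R(2,3) f=1→J1  8|4|1
C(6,2) f=2→J2  8|4|2
R(3,7) f=1→J1  8|5|2
M = 3(8−1)−2·5−2 = 21−10−2 = 9

M = 9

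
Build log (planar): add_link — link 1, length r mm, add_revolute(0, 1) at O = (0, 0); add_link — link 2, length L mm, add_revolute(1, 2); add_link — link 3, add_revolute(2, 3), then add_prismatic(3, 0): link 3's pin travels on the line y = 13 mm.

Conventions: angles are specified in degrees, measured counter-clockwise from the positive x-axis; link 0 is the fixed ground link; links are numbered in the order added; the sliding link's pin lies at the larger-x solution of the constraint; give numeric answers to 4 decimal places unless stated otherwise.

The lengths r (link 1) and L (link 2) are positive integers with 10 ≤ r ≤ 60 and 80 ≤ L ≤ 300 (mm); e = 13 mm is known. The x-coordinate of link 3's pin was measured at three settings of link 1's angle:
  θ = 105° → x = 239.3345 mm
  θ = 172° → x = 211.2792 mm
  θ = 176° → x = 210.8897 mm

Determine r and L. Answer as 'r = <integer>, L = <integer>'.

constraint per measurement: (x − r cos θ)² + (r sin θ − e)² = L²
subtracting the θ₁ and θ₂ equations cancels the r² and L² terms:
r = (x₁² − x₂²) / (2[(x₁cos θ₁ + e sin θ₁) − (x₂cos θ₂ + e sin θ₂)]) = 39.9999 → r = 40
L² = (x₁ − r cos θ₁)² + (r sin θ₁ − e)² = 63000.9862 → L = 251.0000 → L = 251
check at θ₃=176°: x = 210.8897 (printed 210.8897) ✓

r = 40, L = 251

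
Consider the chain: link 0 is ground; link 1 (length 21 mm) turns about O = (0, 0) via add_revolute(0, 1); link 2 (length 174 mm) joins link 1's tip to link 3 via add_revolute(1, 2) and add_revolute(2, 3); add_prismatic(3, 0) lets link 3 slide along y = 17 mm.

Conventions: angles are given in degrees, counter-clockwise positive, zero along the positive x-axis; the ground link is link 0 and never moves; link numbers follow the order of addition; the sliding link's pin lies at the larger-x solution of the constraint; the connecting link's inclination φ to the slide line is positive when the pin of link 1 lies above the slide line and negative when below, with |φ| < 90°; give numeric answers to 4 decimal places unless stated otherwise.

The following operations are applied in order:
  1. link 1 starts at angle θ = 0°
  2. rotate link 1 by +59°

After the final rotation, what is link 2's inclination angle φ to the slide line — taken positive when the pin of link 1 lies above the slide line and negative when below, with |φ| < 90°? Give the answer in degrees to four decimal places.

geometry: r = 21 mm, L = 174 mm, e = 17 mm; θ starts at 0°
rotate link 1 by +59°: θ ← 0° +59° = 59°
h = r sin θ − e = 18.000513 − 17 = 1.000513
sin φ = h / L = 1.000513 / 174 = 0.00575008
φ = arcsin(0.00575008) = 0.329457°

0.3295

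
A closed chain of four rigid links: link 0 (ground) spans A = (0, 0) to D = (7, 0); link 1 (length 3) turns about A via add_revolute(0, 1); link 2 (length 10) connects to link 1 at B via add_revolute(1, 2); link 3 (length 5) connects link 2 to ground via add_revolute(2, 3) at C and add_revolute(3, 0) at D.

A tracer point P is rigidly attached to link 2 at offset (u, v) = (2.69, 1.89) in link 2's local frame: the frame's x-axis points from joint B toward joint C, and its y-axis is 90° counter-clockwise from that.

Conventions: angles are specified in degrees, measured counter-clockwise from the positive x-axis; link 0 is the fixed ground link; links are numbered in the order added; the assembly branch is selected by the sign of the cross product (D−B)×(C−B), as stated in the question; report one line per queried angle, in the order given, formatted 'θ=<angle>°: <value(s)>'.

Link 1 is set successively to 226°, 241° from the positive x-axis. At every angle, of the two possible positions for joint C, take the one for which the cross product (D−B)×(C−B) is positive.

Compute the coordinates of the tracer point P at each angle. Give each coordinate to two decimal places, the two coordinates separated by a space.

A=(0,0), D=(7.00,0)
θ=226°: B = A + 3.00·(cos226°, sin226°) = (-2.0840, -2.1580)
θ=226°: |BD| = 9.3368
θ=226°: circle(B,10.00) ∩ circle(D,5.00): a=8.6848, h=4.9573
θ=226°:   candidates: C₊=(5.2198,4.6724) cross=46.285; C₋=(7.5114,-4.9738) cross=-46.285
θ=226°:   branch + wants cross > 0 → take C=(5.2198,4.6724) (cross=46.285)
θ=226°: ex = (C−B)/|BC| = (0.7304,0.6830); ey = (-0.6830,0.7304)
θ=226°: P = B + 2.69·ex + 1.89·ey = (-1.4102,1.0598)
θ=241°: B = A + 3.00·(cos241°, sin241°) = (-1.4544, -2.6239)
θ=241°: |BD| = 8.8522
θ=241°: circle(B,10.00) ∩ circle(D,5.00): a=8.6623, h=4.9964
θ=241°:   candidates: C₊=(5.3377,4.7156) cross=44.229; C₋=(8.2996,-4.8282) cross=-44.229
θ=241°:   branch + wants cross > 0 → take C=(5.3377,4.7156) (cross=44.229)
θ=241°: ex = (C−B)/|BC| = (0.6792,0.7339); ey = (-0.7339,0.6792)
θ=241°: P = B + 2.69·ex + 1.89·ey = (-1.0145,0.6342)

θ=226°: -1.41 1.06
θ=241°: -1.01 0.63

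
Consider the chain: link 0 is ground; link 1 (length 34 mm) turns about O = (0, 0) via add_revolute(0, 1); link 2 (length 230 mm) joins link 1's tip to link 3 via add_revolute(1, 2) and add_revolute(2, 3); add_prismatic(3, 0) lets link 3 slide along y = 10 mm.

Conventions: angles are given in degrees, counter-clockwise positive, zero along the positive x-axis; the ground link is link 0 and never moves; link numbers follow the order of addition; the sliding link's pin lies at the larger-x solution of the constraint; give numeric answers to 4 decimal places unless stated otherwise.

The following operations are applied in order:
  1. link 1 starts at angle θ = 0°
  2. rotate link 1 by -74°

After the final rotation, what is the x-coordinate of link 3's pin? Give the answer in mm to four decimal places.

geometry: r = 34 mm, L = 230 mm, e = 10 mm; θ starts at 0°
rotate link 1 by -74°: θ ← 0° -74° = -74°
crank pin P = (r cos θ, r sin θ) = (9.371670, -32.682898)
h = r sin θ − e = -32.682898 − 10 = -42.682898
x = r cos θ + √(L² − h²) = 9.371670 + 226.004801 = 235.376471

235.3765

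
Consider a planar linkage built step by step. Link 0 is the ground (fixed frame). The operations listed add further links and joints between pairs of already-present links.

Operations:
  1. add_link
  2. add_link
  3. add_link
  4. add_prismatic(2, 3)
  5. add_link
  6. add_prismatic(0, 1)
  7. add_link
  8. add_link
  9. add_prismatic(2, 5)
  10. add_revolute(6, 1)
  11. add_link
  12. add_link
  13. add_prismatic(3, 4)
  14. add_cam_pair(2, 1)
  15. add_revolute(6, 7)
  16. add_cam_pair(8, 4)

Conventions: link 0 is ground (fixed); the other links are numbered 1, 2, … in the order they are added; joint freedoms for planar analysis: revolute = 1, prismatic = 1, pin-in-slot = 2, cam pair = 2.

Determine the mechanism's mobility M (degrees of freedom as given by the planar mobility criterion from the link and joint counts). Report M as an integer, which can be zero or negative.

ground; <1,0,0>
#1 <2,0,0>
#2 <3,0,0>
#3 <4,0,0>
P:2↔3 J1 <4,1,0>
#4 <5,1,0>
P:0↔1 J1 <5,2,0>
#5 <6,2,0>
#6 <7,2,0>
P:2↔5 J1 <7,3,0>
R:6↔1 J1 <7,4,0>
#7 <8,4,0>
#8 <9,4,0>
P:3↔4 J1 <9,5,0>
C:2↔1 J2 <9,5,1>
R:6↔7 J1 <9,6,1>
C:8↔4 J2 <9,6,2>
3×8 − 2×6 − 1×2 = 10

M = 10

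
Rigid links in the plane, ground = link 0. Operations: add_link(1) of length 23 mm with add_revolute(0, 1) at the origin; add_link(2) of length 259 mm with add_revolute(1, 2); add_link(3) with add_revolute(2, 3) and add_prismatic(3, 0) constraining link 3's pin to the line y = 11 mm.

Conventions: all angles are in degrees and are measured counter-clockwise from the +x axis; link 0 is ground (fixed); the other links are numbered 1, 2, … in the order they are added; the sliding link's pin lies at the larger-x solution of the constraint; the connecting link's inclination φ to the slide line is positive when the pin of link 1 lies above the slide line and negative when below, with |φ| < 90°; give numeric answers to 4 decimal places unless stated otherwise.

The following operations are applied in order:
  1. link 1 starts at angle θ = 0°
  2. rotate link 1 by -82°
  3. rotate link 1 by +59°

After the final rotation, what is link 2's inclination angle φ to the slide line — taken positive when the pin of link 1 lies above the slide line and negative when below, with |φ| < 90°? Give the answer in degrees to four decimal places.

geometry: r = 23 mm, L = 259 mm, e = 11 mm; θ starts at 0°
rotate link 1 by -82°: θ ← 0° -82° = -82°
rotate link 1 by +59°: θ ← -82° +59° = -23°
h = r sin θ − e = -8.986816 − 11 = -19.986816
sin φ = h / L = -19.986816 / 259 = -0.07716917
φ = arcsin(-0.07716917) = -4.425868°

-4.4259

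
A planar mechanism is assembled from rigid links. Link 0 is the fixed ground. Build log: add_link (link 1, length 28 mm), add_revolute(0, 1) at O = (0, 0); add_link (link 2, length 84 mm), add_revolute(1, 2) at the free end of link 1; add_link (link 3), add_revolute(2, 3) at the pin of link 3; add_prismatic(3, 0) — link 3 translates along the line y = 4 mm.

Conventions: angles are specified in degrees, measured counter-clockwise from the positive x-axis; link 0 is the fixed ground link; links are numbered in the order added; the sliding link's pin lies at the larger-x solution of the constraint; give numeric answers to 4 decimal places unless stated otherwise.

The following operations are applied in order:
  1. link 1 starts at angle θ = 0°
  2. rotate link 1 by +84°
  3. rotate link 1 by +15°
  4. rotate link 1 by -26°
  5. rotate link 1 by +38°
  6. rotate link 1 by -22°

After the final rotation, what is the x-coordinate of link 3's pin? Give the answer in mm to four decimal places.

geometry: r = 28 mm, L = 84 mm, e = 4 mm; θ starts at 0°
rotate link 1 by +84°: θ ← 0° +84° = 84°
rotate link 1 by +15°: θ ← 84° +15° = 99°
rotate link 1 by -26°: θ ← 99° -26° = 73°
rotate link 1 by +38°: θ ← 73° +38° = 111°
rotate link 1 by -22°: θ ← 111° -22° = 89°
crank pin P = (r cos θ, r sin θ) = (0.488667, 27.995735)
h = r sin θ − e = 27.995735 − 4 = 23.995735
x = r cos θ + √(L² − h²) = 0.488667 + 80.499719 = 80.988386

80.9884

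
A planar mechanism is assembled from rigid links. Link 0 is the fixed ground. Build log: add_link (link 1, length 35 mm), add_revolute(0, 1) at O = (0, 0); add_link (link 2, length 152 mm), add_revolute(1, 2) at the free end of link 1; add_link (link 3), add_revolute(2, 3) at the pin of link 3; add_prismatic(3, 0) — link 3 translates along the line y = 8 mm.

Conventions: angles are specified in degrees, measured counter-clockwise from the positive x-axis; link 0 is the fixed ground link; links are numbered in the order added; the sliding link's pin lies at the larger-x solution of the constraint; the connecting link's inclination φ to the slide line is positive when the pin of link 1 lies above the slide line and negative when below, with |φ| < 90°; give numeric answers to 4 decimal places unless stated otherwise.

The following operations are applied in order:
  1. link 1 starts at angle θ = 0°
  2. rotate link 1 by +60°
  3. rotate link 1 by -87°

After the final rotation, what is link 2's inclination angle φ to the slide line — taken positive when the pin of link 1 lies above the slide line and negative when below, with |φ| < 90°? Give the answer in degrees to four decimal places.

geometry: r = 35 mm, L = 152 mm, e = 8 mm; θ starts at 0°
rotate link 1 by +60°: θ ← 0° +60° = 60°
rotate link 1 by -87°: θ ← 60° -87° = -27°
h = r sin θ − e = -15.889667 − 8 = -23.889667
sin φ = h / L = -23.889667 / 152 = -0.15716887
φ = arcsin(-0.15716887) = -9.042605°

-9.0426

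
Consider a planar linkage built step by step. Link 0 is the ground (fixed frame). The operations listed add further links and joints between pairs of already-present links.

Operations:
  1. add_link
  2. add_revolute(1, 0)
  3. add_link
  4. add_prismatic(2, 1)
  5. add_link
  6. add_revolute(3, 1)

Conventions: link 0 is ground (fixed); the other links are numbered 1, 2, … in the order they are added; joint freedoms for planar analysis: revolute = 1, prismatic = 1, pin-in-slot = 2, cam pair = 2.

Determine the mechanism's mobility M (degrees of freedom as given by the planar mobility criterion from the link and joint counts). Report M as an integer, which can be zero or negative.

(L,J1,J2)=(1,0,0); link0 fixed
link1: (2,0,0)
R 1-0 [J1]: (2,1,0)
link2: (3,1,0)
P 2-1 [J1]: (3,2,0)
link3: (4,2,0)
R 3-1 [J1]: (4,3,0)
Grübler: 3·3 − 2·3 − 0 = 3

M = 3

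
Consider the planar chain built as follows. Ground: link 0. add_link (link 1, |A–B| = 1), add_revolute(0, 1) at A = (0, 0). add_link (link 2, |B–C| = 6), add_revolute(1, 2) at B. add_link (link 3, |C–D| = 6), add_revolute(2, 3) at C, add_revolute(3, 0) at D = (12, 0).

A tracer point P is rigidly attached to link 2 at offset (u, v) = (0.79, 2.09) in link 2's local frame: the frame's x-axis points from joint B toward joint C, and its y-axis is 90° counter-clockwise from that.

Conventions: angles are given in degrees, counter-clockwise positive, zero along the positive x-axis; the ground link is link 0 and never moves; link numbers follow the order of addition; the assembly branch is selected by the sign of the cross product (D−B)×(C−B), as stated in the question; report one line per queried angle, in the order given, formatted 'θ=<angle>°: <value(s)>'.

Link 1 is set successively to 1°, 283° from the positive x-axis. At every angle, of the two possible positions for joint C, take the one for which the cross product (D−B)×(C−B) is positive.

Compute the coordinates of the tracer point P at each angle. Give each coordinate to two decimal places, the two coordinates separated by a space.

A=(0,0), D=(12.00,0)
θ=1°: B = A + 1.00·(cos1°, sin1°) = (0.9998, 0.0175)
θ=1°: |BD| = 11.0002
θ=1°: circle(B,6.00) ∩ circle(D,6.00): a=5.5001, h=2.3977
θ=1°:   candidates: C₊=(6.5037,2.4064) cross=26.375; C₋=(6.4961,-2.3890) cross=-26.375
θ=1°:   branch + wants cross > 0 → take C=(6.5037,2.4064) (cross=26.375)
θ=1°: ex = (C−B)/|BC| = (0.9173,0.3982); ey = (-0.3982,0.9173)
θ=1°: P = B + 0.79·ex + 2.09·ey = (0.8924,2.2492)
θ=283°: B = A + 1.00·(cos283°, sin283°) = (0.2250, -0.9744)
θ=283°: |BD| = 11.8153
θ=283°: circle(B,6.00) ∩ circle(D,6.00): a=5.9076, h=1.0487
θ=283°:   candidates: C₊=(6.0260,0.5579) cross=12.390; C₋=(6.1990,-1.5323) cross=-12.390
θ=283°:   branch + wants cross > 0 → take C=(6.0260,0.5579) (cross=12.390)
θ=283°: ex = (C−B)/|BC| = (0.9668,0.2554); ey = (-0.2554,0.9668)
θ=283°: P = B + 0.79·ex + 2.09·ey = (0.4550,1.2481)

θ=1°: 0.89 2.25
θ=283°: 0.46 1.25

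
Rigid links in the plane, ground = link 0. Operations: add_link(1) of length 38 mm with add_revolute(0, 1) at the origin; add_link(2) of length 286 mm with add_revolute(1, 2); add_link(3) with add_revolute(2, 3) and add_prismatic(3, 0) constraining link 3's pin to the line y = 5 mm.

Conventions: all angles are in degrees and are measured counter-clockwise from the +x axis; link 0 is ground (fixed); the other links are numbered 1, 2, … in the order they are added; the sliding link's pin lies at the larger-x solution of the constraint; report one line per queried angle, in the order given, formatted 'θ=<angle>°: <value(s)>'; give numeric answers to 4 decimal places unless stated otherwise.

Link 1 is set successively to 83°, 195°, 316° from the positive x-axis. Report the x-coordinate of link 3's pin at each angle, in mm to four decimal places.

geometry: r = 38 mm, L = 286 mm, e = 5 mm
θ=83°: crank pin P = (r cos θ, r sin θ) = (4.631035, 37.716754)
θ=83°: h = r sin θ − e = 37.716754 − 5 = 32.716754
θ=83°: x = r cos θ + √(L² − h²) = 4.631035 + 284.122533 = 288.753569
θ=195°: crank pin P = (r cos θ, r sin θ) = (-36.705181, -9.835124)
θ=195°: h = r sin θ − e = -9.835124 − 5 = -14.835124
θ=195°: x = r cos θ + √(L² − h²) = -36.705181 + 285.614984 = 248.909803
θ=316°: crank pin P = (r cos θ, r sin θ) = (27.334912, -26.397018)
θ=316°: h = r sin θ − e = -26.397018 − 5 = -31.397018
θ=316°: x = r cos θ + √(L² − h²) = 27.334912 + 284.271397 = 311.606310

θ=83°: 288.7536
θ=195°: 248.9098
θ=316°: 311.6063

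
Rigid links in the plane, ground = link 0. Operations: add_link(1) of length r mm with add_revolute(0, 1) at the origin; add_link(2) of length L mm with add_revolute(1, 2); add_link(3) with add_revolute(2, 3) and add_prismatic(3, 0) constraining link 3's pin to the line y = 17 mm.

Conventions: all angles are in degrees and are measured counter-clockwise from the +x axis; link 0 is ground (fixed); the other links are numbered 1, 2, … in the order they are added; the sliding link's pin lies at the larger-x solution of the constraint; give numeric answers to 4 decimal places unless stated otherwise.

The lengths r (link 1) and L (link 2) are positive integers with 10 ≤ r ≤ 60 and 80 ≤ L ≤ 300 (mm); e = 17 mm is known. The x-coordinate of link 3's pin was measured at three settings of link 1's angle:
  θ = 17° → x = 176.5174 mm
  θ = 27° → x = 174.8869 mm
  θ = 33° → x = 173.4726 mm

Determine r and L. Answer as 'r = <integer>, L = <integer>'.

constraint per measurement: (x − r cos θ)² + (r sin θ − e)² = L²
subtracting the θ₁ and θ₂ equations cancels the r² and L² terms:
r = (x₁² − x₂²) / (2[(x₁cos θ₁ + e sin θ₁) − (x₂cos θ₂ + e sin θ₂)]) = 27.9999 → r = 28
L² = (x₁ − r cos θ₁)² + (r sin θ₁ − e)² = 22500.0066 → L = 150.0000 → L = 150
check at θ₃=33°: x = 173.4726 (printed 173.4726) ✓

r = 28, L = 150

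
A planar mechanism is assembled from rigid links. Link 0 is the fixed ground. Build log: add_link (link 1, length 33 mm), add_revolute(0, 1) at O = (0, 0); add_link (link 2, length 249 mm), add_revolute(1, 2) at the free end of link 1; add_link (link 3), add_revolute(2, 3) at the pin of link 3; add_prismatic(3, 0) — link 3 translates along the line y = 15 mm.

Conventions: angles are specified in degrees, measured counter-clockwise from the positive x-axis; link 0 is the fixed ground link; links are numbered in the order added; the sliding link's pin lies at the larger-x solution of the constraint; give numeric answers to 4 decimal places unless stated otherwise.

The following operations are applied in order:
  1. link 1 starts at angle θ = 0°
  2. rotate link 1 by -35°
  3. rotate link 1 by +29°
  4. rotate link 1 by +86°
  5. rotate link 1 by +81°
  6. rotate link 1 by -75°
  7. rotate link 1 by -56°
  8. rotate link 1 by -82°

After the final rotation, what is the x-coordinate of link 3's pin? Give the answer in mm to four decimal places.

geometry: r = 33 mm, L = 249 mm, e = 15 mm; θ starts at 0°
rotate link 1 by -35°: θ ← 0° -35° = -35°
rotate link 1 by +29°: θ ← -35° +29° = -6°
rotate link 1 by +86°: θ ← -6° +86° = 80°
rotate link 1 by +81°: θ ← 80° +81° = 161°
rotate link 1 by -75°: θ ← 161° -75° = 86°
rotate link 1 by -56°: θ ← 86° -56° = 30°
rotate link 1 by -82°: θ ← 30° -82° = -52°
crank pin P = (r cos θ, r sin θ) = (20.316829, -26.004355)
h = r sin θ − e = -26.004355 − 15 = -41.004355
x = r cos θ + √(L² − h²) = 20.316829 + 245.600576 = 265.917405

265.9174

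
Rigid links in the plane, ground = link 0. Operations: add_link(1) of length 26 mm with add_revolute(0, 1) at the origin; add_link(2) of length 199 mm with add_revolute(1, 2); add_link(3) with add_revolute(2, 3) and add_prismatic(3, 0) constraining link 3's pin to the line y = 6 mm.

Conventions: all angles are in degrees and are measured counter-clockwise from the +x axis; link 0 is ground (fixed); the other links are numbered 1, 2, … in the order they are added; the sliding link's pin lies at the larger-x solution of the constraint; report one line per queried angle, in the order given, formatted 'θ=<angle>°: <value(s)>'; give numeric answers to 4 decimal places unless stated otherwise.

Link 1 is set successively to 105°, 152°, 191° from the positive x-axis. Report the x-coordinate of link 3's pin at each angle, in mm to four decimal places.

geometry: r = 26 mm, L = 199 mm, e = 6 mm
θ=105°: crank pin P = (r cos θ, r sin θ) = (-6.729295, 25.114071)
θ=105°: h = r sin θ − e = 25.114071 − 6 = 19.114071
θ=105°: x = r cos θ + √(L² − h²) = -6.729295 + 198.079914 = 191.350619
θ=152°: crank pin P = (r cos θ, r sin θ) = (-22.956637, 12.206261)
θ=152°: h = r sin θ − e = 12.206261 − 6 = 6.206261
θ=152°: x = r cos θ + √(L² − h²) = -22.956637 + 198.903198 = 175.946561
θ=191°: crank pin P = (r cos θ, r sin θ) = (-25.522307, -4.961034)
θ=191°: h = r sin θ − e = -4.961034 − 6 = -10.961034
θ=191°: x = r cos θ + √(L² − h²) = -25.522307 + 198.697901 = 173.175594

θ=105°: 191.3506
θ=152°: 175.9466
θ=191°: 173.1756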